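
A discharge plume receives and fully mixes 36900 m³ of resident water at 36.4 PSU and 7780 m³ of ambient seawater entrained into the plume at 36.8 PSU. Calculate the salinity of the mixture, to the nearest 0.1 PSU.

36.5 PSU

By conservation of dissolved salt,
salt = 36,900×36.4 + 7,780×36.8 = 1,343,160 + 286,304 = 1,629,464
volume = 36,900 + 7,780 = 44,680 m³
S = 1,629,464 / 44,680 = 36.47 PSU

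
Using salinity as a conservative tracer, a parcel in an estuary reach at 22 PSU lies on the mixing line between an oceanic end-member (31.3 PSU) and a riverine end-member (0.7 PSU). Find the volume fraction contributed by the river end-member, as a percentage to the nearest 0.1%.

30.4%

Let f be the freshwater fraction. Salt balance per unit volume:
f×0.7 + (1−f)×31.3 = 22
f = (31.3 − 22) / (31.3 − 0.7) = 9.3/30.6 = 0.3039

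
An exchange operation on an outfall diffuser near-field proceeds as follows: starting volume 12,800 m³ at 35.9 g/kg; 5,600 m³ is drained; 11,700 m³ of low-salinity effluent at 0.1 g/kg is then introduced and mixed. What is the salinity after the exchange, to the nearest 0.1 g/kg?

13.7 g/kg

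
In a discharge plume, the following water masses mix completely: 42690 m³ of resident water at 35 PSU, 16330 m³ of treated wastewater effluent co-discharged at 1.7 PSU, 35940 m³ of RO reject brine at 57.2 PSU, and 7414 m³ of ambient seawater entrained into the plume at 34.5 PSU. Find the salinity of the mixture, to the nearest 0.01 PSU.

37.45 PSU

Mass of salt is conserved:
salt = 42,690×35 + 16,330×1.7 + 35,940×57.2 + 7,414×34.5 = 1,494,150 + 27,761 + 2,055,768 + 255,783 = 3,833,462
volume = 42,690 + 16,330 + 35,940 + 7,414 = 102,374 m³
S = 3,833,462 / 102,374 = 37.4457 PSU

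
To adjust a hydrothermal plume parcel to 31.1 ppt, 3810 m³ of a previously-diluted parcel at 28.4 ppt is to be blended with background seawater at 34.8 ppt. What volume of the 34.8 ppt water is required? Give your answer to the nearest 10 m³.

2780 m³

Salt balance: 3,810×28.4 + V×34.8 = (3,810+V)×31.1
108,204 + 34.8V = 118,491 + 31.1V
10,287 = 3.7V
V = 2,780.27 m³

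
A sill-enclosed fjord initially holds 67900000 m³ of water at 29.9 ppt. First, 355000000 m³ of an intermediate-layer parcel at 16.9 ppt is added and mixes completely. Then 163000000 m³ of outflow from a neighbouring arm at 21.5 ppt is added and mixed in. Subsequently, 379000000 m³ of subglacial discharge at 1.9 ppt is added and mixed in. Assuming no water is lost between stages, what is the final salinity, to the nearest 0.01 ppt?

By conservation of dissolved salt,
Initial salt = 67,900,000×29.9 = 2,030,210,000
After stage 1: salt = 2,030,210,000 + 355,000,000×16.9 = 8,029,710,000; volume = 422,900,000 m³; S = 18.987 ppt
After stage 2: salt = 8,029,710,000 + 163,000,000×21.5 = 11,534,210,000; volume = 585,900,000 m³; S = 19.686 ppt
After stage 3: salt = 11,534,210,000 + 379,000,000×1.9 = 12,254,310,000; volume = 964,900,000 m³
S = 12,254,310,000 / 964,900,000 = 12.7001 ppt

12.70 ppt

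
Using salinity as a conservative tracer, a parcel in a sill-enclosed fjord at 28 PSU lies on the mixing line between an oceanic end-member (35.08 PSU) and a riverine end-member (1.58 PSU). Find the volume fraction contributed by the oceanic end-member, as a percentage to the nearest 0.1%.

78.9%

Let g be the oceanic fraction. Salt balance per unit volume:
g×35.08 + (1−g)×1.58 = 28
g = (28 − 1.58) / (35.08 − 1.58) = 26.42/33.5 = 0.7887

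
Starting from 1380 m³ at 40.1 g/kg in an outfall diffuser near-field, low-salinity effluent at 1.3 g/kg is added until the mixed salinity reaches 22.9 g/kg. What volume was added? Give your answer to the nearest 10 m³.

1100 m³

Salt balance: 1,380×40.1 + V×1.3 = (1,380+V)×22.9
55,338 + 1.3V = 31,602 + 22.9V
23,736 = 21.6V
V = 1,098.89 m³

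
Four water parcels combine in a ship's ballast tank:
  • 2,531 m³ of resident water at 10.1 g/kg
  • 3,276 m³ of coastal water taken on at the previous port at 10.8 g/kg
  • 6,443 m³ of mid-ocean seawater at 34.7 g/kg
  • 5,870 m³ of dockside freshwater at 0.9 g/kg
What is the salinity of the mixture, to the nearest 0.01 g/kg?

15.99 g/kg

Conserving salt mass:
salt = 2,531×10.1 + 3,276×10.8 + 6,443×34.7 + 5,870×0.9 = 25,563.1 + 35,380.8 + 223,572.1 + 5,283 = 289,799
volume = 2,531 + 3,276 + 6,443 + 5,870 = 18,120 m³
S = 289,799 / 18,120 = 15.9933 g/kg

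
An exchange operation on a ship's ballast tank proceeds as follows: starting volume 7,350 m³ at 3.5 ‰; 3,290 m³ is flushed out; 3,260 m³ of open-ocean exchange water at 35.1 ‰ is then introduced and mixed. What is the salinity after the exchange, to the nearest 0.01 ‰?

Remaining after removal: 4,060 m³ at 3.5 ‰ (salt = 14,210)
After addition: salt = 14,210 + 3,260×35.1 = 128,636; volume = 7,320 m³
S = 128,636 / 7,320 = 17.5732 ‰

17.57 ‰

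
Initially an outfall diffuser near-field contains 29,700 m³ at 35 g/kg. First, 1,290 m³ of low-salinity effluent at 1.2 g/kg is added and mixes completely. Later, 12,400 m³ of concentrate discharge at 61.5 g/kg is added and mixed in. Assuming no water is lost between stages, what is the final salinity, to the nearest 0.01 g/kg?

41.57 g/kg

Weighted by volume,
Initial salt = 29,700×35 = 1,039,500
After stage 1: salt = 1,039,500 + 1,290×1.2 = 1,041,048; volume = 30,990 m³; S = 33.593 g/kg
After stage 2: salt = 1,041,048 + 12,400×61.5 = 1,803,648; volume = 43,390 m³
S = 1,803,648 / 43,390 = 41.5683 g/kg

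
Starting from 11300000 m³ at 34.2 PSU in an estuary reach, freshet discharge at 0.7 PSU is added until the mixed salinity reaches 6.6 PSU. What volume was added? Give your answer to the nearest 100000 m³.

52900000 m³

Salt balance: 11,300,000×34.2 + V×0.7 = (11,300,000+V)×6.6
386,460,000 + 0.7V = 74,580,000 + 6.6V
311,880,000 = 5.9V
V = 52,861,016.95 m³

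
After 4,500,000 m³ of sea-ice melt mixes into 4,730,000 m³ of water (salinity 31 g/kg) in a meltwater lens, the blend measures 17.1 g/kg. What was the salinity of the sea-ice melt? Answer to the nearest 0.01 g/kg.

2.49 g/kg

Salt balance: 4,730,000×31 + 4,500,000×S = 9,230,000×17.1
146,630,000 + 4,500,000·S = 157,833,000
S = (157,833,000 − 146,630,000) / 4,500,000 = 2.4896 g/kg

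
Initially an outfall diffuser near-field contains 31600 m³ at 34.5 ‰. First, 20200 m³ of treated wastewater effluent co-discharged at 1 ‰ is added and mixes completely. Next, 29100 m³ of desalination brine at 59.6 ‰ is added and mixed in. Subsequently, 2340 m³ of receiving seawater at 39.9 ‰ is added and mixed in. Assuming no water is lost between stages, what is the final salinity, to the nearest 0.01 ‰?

Weighted by volume,
Initial salt = 31,600×34.5 = 1,090,200
After stage 1: salt = 1,090,200 + 20,200×1 = 1,110,400; volume = 51,800 m³; S = 21.436 ‰
After stage 2: salt = 1,110,400 + 29,100×59.6 = 2,844,760; volume = 80,900 m³; S = 35.164 ‰
After stage 3: salt = 2,844,760 + 2,340×39.9 = 2,938,126; volume = 83,240 m³
S = 2,938,126 / 83,240 = 35.297 ‰

35.30 ‰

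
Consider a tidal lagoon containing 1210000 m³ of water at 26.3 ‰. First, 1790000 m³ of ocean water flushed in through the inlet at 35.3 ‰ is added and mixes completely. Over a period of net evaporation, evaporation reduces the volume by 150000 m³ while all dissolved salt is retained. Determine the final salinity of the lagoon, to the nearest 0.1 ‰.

After mixing: salt = 1,210,000×26.3 + 1,790,000×35.3 = 95,010,000; volume = 3,000,000 m³
After evaporation: salt unchanged = 95,010,000; volume = 3,000,000 − 150,000 = 2,850,000 m³
S = 95,010,000 / 2,850,000 = 33.3368 ‰

33.3 ‰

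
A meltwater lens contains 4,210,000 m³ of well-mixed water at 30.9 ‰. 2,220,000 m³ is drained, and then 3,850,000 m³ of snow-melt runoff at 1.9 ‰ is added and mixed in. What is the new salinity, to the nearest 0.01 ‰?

11.78 ‰

Remaining after removal: 1,990,000 m³ at 30.9 ‰ (salt = 61,491,000)
After addition: salt = 61,491,000 + 3,850,000×1.9 = 68,806,000; volume = 5,840,000 m³
S = 68,806,000 / 5,840,000 = 11.7818 ‰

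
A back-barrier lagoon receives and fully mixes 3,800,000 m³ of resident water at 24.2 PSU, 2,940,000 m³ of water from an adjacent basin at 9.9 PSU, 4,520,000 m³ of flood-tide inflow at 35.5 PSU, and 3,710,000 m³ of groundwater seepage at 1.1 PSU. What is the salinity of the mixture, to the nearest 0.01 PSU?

Weighted by volume,
salt = 3,800,000×24.2 + 2,940,000×9.9 + 4,520,000×35.5 + 3,710,000×1.1 = 91,960,000 + 29,106,000 + 160,460,000 + 4,081,000 = 285,607,000
volume = 3,800,000 + 2,940,000 + 4,520,000 + 3,710,000 = 14,970,000 m³
S = 285,607,000 / 14,970,000 = 19.0786 PSU

19.08 PSU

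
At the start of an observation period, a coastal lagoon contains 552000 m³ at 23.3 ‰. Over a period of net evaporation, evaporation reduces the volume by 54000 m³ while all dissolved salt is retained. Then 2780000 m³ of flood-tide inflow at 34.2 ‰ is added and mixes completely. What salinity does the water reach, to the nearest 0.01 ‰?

After evaporation: salt = 552,000×23.3 = 12,861,600; volume = 552,000 − 54,000 = 498,000 m³
After mixing: salt = 12,861,600 + 2,780,000×34.2 = 107,937,600; volume = 498,000 + 2,780,000 = 3,278,000 m³
S = 107,937,600 / 3,278,000 = 32.9279 ‰

32.93 ‰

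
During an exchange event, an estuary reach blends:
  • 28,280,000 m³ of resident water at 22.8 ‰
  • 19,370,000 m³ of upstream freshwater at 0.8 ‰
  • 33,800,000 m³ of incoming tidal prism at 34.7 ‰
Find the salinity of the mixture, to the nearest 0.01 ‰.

22.51 ‰

Conserving salt mass:
salt = 28,280,000×22.8 + 19,370,000×0.8 + 33,800,000×34.7 = 644,784,000 + 15,496,000 + 1,172,860,000 = 1,833,140,000
volume = 28,280,000 + 19,370,000 + 33,800,000 = 81,450,000 m³
S = 1,833,140,000 / 81,450,000 = 22.5063 ‰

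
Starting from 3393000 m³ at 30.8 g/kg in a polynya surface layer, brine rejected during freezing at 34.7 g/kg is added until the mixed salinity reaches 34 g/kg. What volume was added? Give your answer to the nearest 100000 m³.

15500000 m³

Salt balance: 3,393,000×30.8 + V×34.7 = (3,393,000+V)×34
104,504,400 + 34.7V = 115,362,000 + 34V
10,857,600 = 0.7V
V = 15,510,857.14 m³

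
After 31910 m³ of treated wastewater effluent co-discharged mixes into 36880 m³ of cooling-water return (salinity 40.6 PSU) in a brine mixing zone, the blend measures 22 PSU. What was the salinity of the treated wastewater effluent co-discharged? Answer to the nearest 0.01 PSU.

0.50 PSU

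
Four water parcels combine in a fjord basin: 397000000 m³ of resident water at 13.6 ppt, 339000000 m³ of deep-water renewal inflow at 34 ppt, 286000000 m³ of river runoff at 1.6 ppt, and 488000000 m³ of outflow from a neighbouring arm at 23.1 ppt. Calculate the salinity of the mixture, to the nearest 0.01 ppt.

18.98 ppt

Conserving salt mass:
salt = 397,000,000×13.6 + 339,000,000×34 + 286,000,000×1.6 + 488,000,000×23.1 = 5,399,200,000 + 11,526,000,000 + 457,600,000 + 11,272,800,000 = 28,655,600,000
volume = 397,000,000 + 339,000,000 + 286,000,000 + 488,000,000 = 1,510,000,000 m³
S = 28,655,600,000 / 1,510,000,000 = 18.9772 ppt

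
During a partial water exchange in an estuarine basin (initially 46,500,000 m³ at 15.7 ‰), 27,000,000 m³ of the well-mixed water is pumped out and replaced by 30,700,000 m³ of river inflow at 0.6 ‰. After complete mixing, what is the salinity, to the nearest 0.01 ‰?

6.47 ‰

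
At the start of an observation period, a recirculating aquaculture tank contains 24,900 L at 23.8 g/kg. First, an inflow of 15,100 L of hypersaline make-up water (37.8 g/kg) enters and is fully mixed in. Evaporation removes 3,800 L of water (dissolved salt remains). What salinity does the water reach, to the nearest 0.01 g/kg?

32.14 g/kg

After mixing: salt = 24,900×23.8 + 15,100×37.8 = 1,163,400; volume = 40,000 L
After evaporation: salt unchanged = 1,163,400; volume = 40,000 − 3,800 = 36,200 L
S = 1,163,400 / 36,200 = 32.1381 g/kg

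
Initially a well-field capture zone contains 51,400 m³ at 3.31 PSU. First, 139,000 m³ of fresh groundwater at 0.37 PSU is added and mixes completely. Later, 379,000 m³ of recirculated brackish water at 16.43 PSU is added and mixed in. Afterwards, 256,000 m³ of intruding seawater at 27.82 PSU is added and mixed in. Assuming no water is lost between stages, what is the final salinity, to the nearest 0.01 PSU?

16.44 PSU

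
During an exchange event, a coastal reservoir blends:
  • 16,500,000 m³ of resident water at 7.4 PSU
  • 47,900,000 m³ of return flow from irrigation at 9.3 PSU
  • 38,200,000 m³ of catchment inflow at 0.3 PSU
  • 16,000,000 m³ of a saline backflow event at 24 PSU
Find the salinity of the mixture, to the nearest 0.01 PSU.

8.12 PSU

Total salt / total volume:
salt = 16,500,000×7.4 + 47,900,000×9.3 + 38,200,000×0.3 + 16,000,000×24 = 122,100,000 + 445,470,000 + 11,460,000 + 384,000,000 = 963,030,000
volume = 16,500,000 + 47,900,000 + 38,200,000 + 16,000,000 = 118,600,000 m³
S = 963,030,000 / 118,600,000 = 8.12 PSU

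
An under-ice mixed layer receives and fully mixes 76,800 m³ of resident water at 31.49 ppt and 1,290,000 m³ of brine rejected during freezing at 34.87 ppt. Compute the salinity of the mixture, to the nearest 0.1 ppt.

Conserving salt mass:
salt = 76,800×31.49 + 1,290,000×34.87 = 2,418,432 + 44,982,300 = 47,400,732
volume = 76,800 + 1,290,000 = 1,366,800 m³
S = 47,400,732 / 1,366,800 = 34.68 ppt

34.7 ppt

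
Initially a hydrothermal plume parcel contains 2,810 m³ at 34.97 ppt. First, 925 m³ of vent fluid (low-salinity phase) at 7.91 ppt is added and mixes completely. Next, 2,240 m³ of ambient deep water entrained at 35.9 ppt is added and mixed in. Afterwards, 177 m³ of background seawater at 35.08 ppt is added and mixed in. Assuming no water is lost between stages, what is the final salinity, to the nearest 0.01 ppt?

31.24 ppt

Total salt / total volume:
Initial salt = 2,810×34.97 = 98,265.7
After stage 1: salt = 98,265.7 + 925×7.91 = 105,582.45; volume = 3,735 m³; S = 28.268 ppt
After stage 2: salt = 105,582.45 + 2,240×35.9 = 185,998.45; volume = 5,975 m³; S = 31.129 ppt
After stage 3: salt = 185,998.45 + 177×35.08 = 192,207.61; volume = 6,152 m³
S = 192,207.61 / 6,152 = 31.2431 ppt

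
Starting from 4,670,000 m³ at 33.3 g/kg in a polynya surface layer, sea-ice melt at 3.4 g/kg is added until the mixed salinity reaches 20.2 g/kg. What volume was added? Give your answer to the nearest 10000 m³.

3640000 m³

Salt balance: 4,670,000×33.3 + V×3.4 = (4,670,000+V)×20.2
155,511,000 + 3.4V = 94,334,000 + 20.2V
61,177,000 = 16.8V
V = 3,641,488.1 m³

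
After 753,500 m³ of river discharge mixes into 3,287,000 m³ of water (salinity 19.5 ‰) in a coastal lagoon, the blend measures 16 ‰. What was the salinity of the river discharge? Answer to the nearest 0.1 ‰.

0.7 ‰

Salt balance: 3,287,000×19.5 + 753,500×S = 4,040,500×16
64,096,500 + 753,500·S = 64,648,000
S = (64,648,000 − 64,096,500) / 753,500 = 0.7319 ‰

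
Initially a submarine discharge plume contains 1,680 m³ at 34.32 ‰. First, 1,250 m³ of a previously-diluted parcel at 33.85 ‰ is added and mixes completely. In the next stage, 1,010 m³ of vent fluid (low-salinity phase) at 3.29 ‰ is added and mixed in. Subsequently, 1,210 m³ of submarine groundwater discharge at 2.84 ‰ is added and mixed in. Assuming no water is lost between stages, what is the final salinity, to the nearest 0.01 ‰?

Mass of salt is conserved:
Initial salt = 1,680×34.32 = 57,657.6
After stage 1: salt = 57,657.6 + 1,250×33.85 = 99,970.1; volume = 2,930 m³; S = 34.119 ‰
After stage 2: salt = 99,970.1 + 1,010×3.29 = 103,293; volume = 3,940 m³; S = 26.216 ‰
After stage 3: salt = 103,293 + 1,210×2.84 = 106,729.4; volume = 5,150 m³
S = 106,729.4 / 5,150 = 20.7242 ‰

20.72 ‰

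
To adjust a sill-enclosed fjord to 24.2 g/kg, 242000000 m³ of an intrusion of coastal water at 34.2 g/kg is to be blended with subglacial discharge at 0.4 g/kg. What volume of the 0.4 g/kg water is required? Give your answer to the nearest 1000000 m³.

102000000 m³

Salt balance: 242,000,000×34.2 + V×0.4 = (242,000,000+V)×24.2
8,276,400,000 + 0.4V = 5,856,400,000 + 24.2V
2,420,000,000 = 23.8V
V = 101,680,672.27 m³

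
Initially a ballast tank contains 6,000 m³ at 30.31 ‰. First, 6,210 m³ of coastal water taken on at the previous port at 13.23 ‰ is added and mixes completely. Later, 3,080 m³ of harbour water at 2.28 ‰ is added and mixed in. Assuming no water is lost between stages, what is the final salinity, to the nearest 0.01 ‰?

17.73 ‰

Conserving salt mass:
Initial salt = 6,000×30.31 = 181,860
After stage 1: salt = 181,860 + 6,210×13.23 = 264,018.3; volume = 12,210 m³; S = 21.623 ‰
After stage 2: salt = 264,018.3 + 3,080×2.28 = 271,040.7; volume = 15,290 m³
S = 271,040.7 / 15,290 = 17.7267 ‰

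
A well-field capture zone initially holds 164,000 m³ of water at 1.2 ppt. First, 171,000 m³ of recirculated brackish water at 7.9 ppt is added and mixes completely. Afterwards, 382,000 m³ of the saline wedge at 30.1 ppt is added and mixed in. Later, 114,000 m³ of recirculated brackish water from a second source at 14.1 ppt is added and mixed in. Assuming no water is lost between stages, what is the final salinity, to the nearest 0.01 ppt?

17.63 ppt

Total salt / total volume:
Initial salt = 164,000×1.2 = 196,800
After stage 1: salt = 196,800 + 171,000×7.9 = 1,547,700; volume = 335,000 m³; S = 4.62 ppt
After stage 2: salt = 1,547,700 + 382,000×30.1 = 13,045,900; volume = 717,000 m³; S = 18.195 ppt
After stage 3: salt = 13,045,900 + 114,000×14.1 = 14,653,300; volume = 831,000 m³
S = 14,653,300 / 831,000 = 17.6333 ppt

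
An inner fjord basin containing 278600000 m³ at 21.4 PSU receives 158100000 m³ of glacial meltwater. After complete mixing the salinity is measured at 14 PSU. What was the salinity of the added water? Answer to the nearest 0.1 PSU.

Salt balance: 278,600,000×21.4 + 158,100,000×S = 436,700,000×14
5,962,040,000 + 158,100,000·S = 6,113,800,000
S = (6,113,800,000 − 5,962,040,000) / 158,100,000 = 0.9599 PSU

1.0 PSU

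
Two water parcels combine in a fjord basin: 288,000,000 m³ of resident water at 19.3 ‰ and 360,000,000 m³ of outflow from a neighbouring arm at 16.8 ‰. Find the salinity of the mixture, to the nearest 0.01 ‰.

17.91 ‰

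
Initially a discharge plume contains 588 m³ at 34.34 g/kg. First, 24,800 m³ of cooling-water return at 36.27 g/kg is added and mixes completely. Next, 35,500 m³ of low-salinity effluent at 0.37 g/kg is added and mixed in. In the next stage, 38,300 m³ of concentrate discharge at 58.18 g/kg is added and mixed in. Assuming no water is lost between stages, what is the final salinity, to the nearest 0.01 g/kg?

31.87 g/kg

Conserving salt mass:
Initial salt = 588×34.34 = 20,191.92
After stage 1: salt = 20,191.92 + 24,800×36.27 = 919,687.92; volume = 25,388 m³; S = 36.225 g/kg
After stage 2: salt = 919,687.92 + 35,500×0.37 = 932,822.92; volume = 60,888 m³; S = 15.32 g/kg
After stage 3: salt = 932,822.92 + 38,300×58.18 = 3,161,116.92; volume = 99,188 m³
S = 3,161,116.92 / 99,188 = 31.87 g/kg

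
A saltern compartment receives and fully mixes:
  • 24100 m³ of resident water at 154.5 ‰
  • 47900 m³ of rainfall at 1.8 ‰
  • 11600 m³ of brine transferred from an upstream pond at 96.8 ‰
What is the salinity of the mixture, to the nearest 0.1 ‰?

Mass of salt is conserved:
salt = 24,100×154.5 + 47,900×1.8 + 11,600×96.8 = 3,723,450 + 86,220 + 1,122,880 = 4,932,550
volume = 24,100 + 47,900 + 11,600 = 83,600 m³
S = 4,932,550 / 83,600 = 59.002 ‰

59.0 ‰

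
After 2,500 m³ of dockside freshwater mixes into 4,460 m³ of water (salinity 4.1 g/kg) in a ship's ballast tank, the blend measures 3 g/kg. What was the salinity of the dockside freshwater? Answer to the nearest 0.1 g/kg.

Salt balance: 4,460×4.1 + 2,500×S = 6,960×3
18,286 + 2,500·S = 20,880
S = (20,880 − 18,286) / 2,500 = 1.0376 g/kg

1.0 g/kg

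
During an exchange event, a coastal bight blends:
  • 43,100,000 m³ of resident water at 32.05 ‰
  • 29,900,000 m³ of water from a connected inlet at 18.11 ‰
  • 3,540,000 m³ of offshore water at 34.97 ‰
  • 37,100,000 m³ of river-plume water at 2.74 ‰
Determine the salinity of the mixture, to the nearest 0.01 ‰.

By conservation of dissolved salt,
salt = 43,100,000×32.05 + 29,900,000×18.11 + 3,540,000×34.97 + 37,100,000×2.74 = 1,381,355,000 + 541,489,000 + 123,793,800 + 101,654,000 = 2,148,291,800
volume = 43,100,000 + 29,900,000 + 3,540,000 + 37,100,000 = 113,640,000 m³
S = 2,148,291,800 / 113,640,000 = 18.9044 ‰

18.90 ‰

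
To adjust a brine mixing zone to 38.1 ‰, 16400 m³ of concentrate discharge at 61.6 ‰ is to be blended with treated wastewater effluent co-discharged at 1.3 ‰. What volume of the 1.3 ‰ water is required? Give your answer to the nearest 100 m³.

Salt balance: 16,400×61.6 + V×1.3 = (16,400+V)×38.1
1,010,240 + 1.3V = 624,840 + 38.1V
385,400 = 36.8V
V = 10,472.83 m³

10500 m³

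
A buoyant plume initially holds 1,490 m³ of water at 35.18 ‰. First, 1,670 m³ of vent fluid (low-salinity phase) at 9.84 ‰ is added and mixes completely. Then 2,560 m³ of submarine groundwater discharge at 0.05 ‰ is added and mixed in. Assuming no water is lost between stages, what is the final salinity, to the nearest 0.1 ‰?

12.1 ‰

Conserving salt mass:
Initial salt = 1,490×35.18 = 52,418.2
After stage 1: salt = 52,418.2 + 1,670×9.84 = 68,851; volume = 3,160 m³; S = 21.788 ‰
After stage 2: salt = 68,851 + 2,560×0.05 = 68,979; volume = 5,720 m³
S = 68,979 / 5,720 = 12.0593 ‰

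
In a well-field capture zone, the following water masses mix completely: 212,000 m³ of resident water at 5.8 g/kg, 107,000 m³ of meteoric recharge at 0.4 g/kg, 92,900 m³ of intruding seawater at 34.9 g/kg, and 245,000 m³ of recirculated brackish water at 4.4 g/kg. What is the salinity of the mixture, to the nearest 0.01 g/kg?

8.51 g/kg

Mass of salt is conserved:
salt = 212,000×5.8 + 107,000×0.4 + 92,900×34.9 + 245,000×4.4 = 1,229,600 + 42,800 + 3,242,210 + 1,078,000 = 5,592,610
volume = 212,000 + 107,000 + 92,900 + 245,000 = 656,900 m³
S = 5,592,610 / 656,900 = 8.5136 g/kg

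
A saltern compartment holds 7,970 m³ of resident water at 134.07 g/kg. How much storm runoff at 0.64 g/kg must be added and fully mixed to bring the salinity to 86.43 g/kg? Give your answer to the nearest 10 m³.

Salt balance: 7,970×134.07 + V×0.64 = (7,970+V)×86.43
1,068,537.9 + 0.64V = 688,847.1 + 86.43V
379,690.8 = 85.79V
V = 4,425.82 m³

4430 m³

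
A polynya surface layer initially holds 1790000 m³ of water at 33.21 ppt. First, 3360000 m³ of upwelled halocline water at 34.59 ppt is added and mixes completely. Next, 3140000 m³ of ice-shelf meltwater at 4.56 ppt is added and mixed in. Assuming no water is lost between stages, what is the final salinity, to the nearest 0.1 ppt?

Total salt / total volume:
Initial salt = 1,790,000×33.21 = 59,445,900
After stage 1: salt = 59,445,900 + 3,360,000×34.59 = 175,668,300; volume = 5,150,000 m³; S = 34.11 ppt
After stage 2: salt = 175,668,300 + 3,140,000×4.56 = 189,986,700; volume = 8,290,000 m³
S = 189,986,700 / 8,290,000 = 22.9176 ppt

22.9 ppt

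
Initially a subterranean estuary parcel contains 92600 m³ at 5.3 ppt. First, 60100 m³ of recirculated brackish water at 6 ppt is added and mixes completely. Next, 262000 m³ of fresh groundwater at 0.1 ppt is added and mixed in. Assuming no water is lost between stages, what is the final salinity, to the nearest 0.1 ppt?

Conserving salt mass:
Initial salt = 92,600×5.3 = 490,780
After stage 1: salt = 490,780 + 60,100×6 = 851,380; volume = 152,700 m³; S = 5.576 ppt
After stage 2: salt = 851,380 + 262,000×0.1 = 877,580; volume = 414,700 m³
S = 877,580 / 414,700 = 2.1162 ppt

2.1 ppt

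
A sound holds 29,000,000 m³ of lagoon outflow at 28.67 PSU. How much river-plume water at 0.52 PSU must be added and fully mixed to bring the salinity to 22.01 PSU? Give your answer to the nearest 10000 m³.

Salt balance: 29,000,000×28.67 + V×0.52 = (29,000,000+V)×22.01
831,430,000 + 0.52V = 638,290,000 + 22.01V
193,140,000 = 21.49V
V = 8,987,436.02 m³

8990000 m³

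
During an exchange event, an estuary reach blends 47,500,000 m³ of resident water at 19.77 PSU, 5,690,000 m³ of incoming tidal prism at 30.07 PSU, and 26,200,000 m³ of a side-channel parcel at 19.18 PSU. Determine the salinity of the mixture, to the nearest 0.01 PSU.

By conservation of dissolved salt,
salt = 47,500,000×19.77 + 5,690,000×30.07 + 26,200,000×19.18 = 939,075,000 + 171,098,300 + 502,516,000 = 1,612,689,300
volume = 47,500,000 + 5,690,000 + 26,200,000 = 79,390,000 m³
S = 1,612,689,300 / 79,390,000 = 20.3135 PSU

20.31 PSU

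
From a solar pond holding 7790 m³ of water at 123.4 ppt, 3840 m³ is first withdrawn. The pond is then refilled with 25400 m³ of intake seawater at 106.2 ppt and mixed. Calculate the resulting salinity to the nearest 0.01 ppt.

108.51 ppt

Remaining after removal: 3,950 m³ at 123.4 ppt (salt = 487,430)
After addition: salt = 487,430 + 25,400×106.2 = 3,184,910; volume = 29,350 m³
S = 3,184,910 / 29,350 = 108.5148 ppt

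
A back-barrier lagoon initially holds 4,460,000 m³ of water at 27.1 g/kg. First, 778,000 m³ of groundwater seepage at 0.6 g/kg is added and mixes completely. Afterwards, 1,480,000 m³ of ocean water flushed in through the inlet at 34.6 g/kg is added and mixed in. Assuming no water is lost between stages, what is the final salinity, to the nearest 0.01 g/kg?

Conserving salt mass:
Initial salt = 4,460,000×27.1 = 120,866,000
After stage 1: salt = 120,866,000 + 778,000×0.6 = 121,332,800; volume = 5,238,000 m³; S = 23.164 g/kg
After stage 2: salt = 121,332,800 + 1,480,000×34.6 = 172,540,800; volume = 6,718,000 m³
S = 172,540,800 / 6,718,000 = 25.6834 g/kg

25.68 g/kg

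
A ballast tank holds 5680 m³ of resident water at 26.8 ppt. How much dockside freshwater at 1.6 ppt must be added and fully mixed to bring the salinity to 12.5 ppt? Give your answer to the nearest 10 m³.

7450 m³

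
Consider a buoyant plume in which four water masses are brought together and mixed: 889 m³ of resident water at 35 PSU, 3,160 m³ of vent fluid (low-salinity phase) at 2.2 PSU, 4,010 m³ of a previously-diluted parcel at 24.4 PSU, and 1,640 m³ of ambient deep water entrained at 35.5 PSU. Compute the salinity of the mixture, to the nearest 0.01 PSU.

20.02 PSU

Conserving salt mass:
salt = 889×35 + 3,160×2.2 + 4,010×24.4 + 1,640×35.5 = 31,115 + 6,952 + 97,844 + 58,220 = 194,131
volume = 889 + 3,160 + 4,010 + 1,640 = 9,699 m³
S = 194,131 / 9,699 = 20.0156 PSU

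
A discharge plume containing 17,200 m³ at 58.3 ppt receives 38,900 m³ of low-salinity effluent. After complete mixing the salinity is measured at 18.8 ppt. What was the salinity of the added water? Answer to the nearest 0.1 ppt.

1.3 ppt

Salt balance: 17,200×58.3 + 38,900×S = 56,100×18.8
1,002,760 + 38,900·S = 1,054,680
S = (1,054,680 − 1,002,760) / 38,900 = 1.3347 ppt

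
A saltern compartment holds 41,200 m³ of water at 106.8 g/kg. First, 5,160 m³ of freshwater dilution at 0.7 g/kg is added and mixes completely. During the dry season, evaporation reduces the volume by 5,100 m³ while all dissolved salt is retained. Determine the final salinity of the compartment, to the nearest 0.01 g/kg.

106.73 g/kg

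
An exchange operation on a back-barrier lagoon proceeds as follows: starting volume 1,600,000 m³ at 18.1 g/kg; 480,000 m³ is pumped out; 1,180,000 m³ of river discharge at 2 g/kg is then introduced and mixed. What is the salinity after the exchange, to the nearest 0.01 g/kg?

Remaining after removal: 1,120,000 m³ at 18.1 g/kg (salt = 20,272,000)
After addition: salt = 20,272,000 + 1,180,000×2 = 22,632,000; volume = 2,300,000 m³
S = 22,632,000 / 2,300,000 = 9.84 g/kg

9.84 g/kg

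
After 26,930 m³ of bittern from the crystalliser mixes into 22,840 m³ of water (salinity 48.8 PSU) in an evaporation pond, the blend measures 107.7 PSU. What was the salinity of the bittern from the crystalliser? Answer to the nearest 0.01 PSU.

157.65 PSU

Salt balance: 22,840×48.8 + 26,930×S = 49,770×107.7
1,114,592 + 26,930·S = 5,360,229
S = (5,360,229 − 1,114,592) / 26,930 = 157.6545 PSU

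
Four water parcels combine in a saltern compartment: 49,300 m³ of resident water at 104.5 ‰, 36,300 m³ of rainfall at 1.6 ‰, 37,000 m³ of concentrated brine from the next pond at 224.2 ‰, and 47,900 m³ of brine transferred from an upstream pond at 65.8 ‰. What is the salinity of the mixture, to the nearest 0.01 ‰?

Mass of salt is conserved:
salt = 49,300×104.5 + 36,300×1.6 + 37,000×224.2 + 47,900×65.8 = 5,151,850 + 58,080 + 8,295,400 + 3,151,820 = 16,657,150
volume = 49,300 + 36,300 + 37,000 + 47,900 = 170,500 m³
S = 16,657,150 / 170,500 = 97.6959 ‰

97.70 ‰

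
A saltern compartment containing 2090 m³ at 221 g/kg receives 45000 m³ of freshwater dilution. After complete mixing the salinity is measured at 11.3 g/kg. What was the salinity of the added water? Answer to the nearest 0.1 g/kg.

1.6 g/kg

Salt balance: 2,090×221 + 45,000×S = 47,090×11.3
461,890 + 45,000·S = 532,117
S = (532,117 − 461,890) / 45,000 = 1.5606 g/kg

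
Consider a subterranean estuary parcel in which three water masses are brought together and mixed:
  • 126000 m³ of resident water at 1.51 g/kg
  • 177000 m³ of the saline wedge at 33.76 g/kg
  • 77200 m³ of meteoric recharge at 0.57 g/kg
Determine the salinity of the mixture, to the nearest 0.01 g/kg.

16.33 g/kg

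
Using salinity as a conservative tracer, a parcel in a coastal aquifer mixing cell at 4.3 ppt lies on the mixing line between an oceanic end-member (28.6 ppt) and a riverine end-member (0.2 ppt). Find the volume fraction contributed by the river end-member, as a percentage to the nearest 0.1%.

85.6%

Let f be the freshwater fraction. Salt balance per unit volume:
f×0.2 + (1−f)×28.6 = 4.3
f = (28.6 − 4.3) / (28.6 − 0.2) = 24.3/28.4 = 0.8556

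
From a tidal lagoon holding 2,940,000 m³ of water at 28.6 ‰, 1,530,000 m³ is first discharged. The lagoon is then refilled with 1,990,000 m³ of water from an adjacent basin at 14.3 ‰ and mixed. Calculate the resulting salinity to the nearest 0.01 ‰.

20.23 ‰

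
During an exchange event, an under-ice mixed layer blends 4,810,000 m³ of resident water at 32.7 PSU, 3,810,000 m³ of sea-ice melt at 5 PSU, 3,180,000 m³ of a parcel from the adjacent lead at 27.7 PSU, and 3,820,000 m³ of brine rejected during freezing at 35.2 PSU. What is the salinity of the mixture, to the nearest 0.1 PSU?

Total salt / total volume:
salt = 4,810,000×32.7 + 3,810,000×5 + 3,180,000×27.7 + 3,820,000×35.2 = 157,287,000 + 19,050,000 + 88,086,000 + 134,464,000 = 398,887,000
volume = 4,810,000 + 3,810,000 + 3,180,000 + 3,820,000 = 15,620,000 m³
S = 398,887,000 / 15,620,000 = 25.537 PSU

25.5 PSU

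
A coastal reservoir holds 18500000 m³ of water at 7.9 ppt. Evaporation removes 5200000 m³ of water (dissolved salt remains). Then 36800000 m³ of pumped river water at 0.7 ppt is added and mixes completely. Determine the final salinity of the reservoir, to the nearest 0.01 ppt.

After evaporation: salt = 18,500,000×7.9 = 146,150,000; volume = 18,500,000 − 5,200,000 = 13,300,000 m³
After mixing: salt = 146,150,000 + 36,800,000×0.7 = 171,910,000; volume = 13,300,000 + 36,800,000 = 50,100,000 m³
S = 171,910,000 / 50,100,000 = 3.4313 ppt

3.43 ppt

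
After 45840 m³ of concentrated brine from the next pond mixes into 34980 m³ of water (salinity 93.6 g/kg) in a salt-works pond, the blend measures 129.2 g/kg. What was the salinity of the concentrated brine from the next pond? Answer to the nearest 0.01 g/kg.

156.37 g/kg

Salt balance: 34,980×93.6 + 45,840×S = 80,820×129.2
3,274,128 + 45,840·S = 10,441,944
S = (10,441,944 − 3,274,128) / 45,840 = 156.366 g/kg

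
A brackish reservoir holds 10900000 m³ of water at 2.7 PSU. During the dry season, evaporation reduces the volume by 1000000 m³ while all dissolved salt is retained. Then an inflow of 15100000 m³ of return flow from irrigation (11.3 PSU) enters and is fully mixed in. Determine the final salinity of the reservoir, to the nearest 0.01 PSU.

After evaporation: salt = 10,900,000×2.7 = 29,430,000; volume = 10,900,000 − 1,000,000 = 9,900,000 m³
After mixing: salt = 29,430,000 + 15,100,000×11.3 = 200,060,000; volume = 9,900,000 + 15,100,000 = 25,000,000 m³
S = 200,060,000 / 25,000,000 = 8.0024 PSU

8.00 PSU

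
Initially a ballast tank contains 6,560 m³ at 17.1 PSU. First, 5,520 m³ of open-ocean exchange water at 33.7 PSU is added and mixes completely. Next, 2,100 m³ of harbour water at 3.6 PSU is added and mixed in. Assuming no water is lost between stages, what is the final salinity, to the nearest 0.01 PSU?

21.56 PSU

Weighted by volume,
Initial salt = 6,560×17.1 = 112,176
After stage 1: salt = 112,176 + 5,520×33.7 = 298,200; volume = 12,080 m³; S = 24.685 PSU
After stage 2: salt = 298,200 + 2,100×3.6 = 305,760; volume = 14,180 m³
S = 305,760 / 14,180 = 21.5628 PSU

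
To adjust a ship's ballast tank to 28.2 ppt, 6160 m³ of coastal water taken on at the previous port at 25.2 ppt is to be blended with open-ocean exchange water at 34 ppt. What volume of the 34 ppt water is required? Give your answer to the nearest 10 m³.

3190 m³

Salt balance: 6,160×25.2 + V×34 = (6,160+V)×28.2
155,232 + 34V = 173,712 + 28.2V
18,480 = 5.8V
V = 3,186.21 m³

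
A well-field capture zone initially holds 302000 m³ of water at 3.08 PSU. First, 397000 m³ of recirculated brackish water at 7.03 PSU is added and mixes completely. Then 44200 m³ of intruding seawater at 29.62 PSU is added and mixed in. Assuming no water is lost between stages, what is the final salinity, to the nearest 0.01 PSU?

Total salt / total volume:
Initial salt = 302,000×3.08 = 930,160
After stage 1: salt = 930,160 + 397,000×7.03 = 3,721,070; volume = 699,000 m³; S = 5.323 PSU
After stage 2: salt = 3,721,070 + 44,200×29.62 = 5,030,274; volume = 743,200 m³
S = 5,030,274 / 743,200 = 6.7684 PSU

6.77 PSU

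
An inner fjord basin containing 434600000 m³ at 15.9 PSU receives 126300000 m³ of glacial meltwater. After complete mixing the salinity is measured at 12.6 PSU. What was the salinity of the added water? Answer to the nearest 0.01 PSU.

1.24 PSU

Salt balance: 434,600,000×15.9 + 126,300,000×S = 560,900,000×12.6
6,910,140,000 + 126,300,000·S = 7,067,340,000
S = (7,067,340,000 − 6,910,140,000) / 126,300,000 = 1.2447 PSU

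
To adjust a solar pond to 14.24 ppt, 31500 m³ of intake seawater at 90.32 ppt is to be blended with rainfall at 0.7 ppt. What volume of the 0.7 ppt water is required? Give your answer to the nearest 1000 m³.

177000 m³

Salt balance: 31,500×90.32 + V×0.7 = (31,500+V)×14.24
2,845,080 + 0.7V = 448,560 + 14.24V
2,396,520 = 13.54V
V = 176,995.57 m³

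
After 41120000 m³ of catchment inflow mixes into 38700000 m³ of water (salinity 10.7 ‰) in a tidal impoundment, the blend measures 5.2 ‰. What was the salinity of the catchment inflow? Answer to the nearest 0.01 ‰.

Salt balance: 38,700,000×10.7 + 41,120,000×S = 79,820,000×5.2
414,090,000 + 41,120,000·S = 415,064,000
S = (415,064,000 − 414,090,000) / 41,120,000 = 0.0237 ‰

0.02 ‰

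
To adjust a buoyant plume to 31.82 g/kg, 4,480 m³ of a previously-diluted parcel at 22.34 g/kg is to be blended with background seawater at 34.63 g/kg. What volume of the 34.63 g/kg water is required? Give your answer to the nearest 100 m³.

15100 m³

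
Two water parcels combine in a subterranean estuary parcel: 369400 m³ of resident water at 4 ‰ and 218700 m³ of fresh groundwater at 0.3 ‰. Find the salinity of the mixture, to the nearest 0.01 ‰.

Mass of salt is conserved:
salt = 369,400×4 + 218,700×0.3 = 1,477,600 + 65,610 = 1,543,210
volume = 369,400 + 218,700 = 588,100 m³
S = 1,543,210 / 588,100 = 2.6241 ‰

2.62 ‰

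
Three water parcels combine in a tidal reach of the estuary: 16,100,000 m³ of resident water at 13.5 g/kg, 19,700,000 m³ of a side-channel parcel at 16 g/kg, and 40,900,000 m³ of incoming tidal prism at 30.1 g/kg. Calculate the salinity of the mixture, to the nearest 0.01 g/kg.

22.99 g/kg

Salt balance:
salt = 16,100,000×13.5 + 19,700,000×16 + 40,900,000×30.1 = 217,350,000 + 315,200,000 + 1,231,090,000 = 1,763,640,000
volume = 16,100,000 + 19,700,000 + 40,900,000 = 76,700,000 m³
S = 1,763,640,000 / 76,700,000 = 22.994 g/kg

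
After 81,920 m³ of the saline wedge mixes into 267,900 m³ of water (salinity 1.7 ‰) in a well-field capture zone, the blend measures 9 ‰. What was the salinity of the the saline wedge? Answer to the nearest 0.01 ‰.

32.87 ‰

Salt balance: 267,900×1.7 + 81,920×S = 349,820×9
455,430 + 81,920·S = 3,148,380
S = (3,148,380 − 455,430) / 81,920 = 32.8729 ‰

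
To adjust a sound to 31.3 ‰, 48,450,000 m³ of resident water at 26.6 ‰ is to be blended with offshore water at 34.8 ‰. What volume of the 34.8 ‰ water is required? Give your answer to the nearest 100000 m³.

65100000 m³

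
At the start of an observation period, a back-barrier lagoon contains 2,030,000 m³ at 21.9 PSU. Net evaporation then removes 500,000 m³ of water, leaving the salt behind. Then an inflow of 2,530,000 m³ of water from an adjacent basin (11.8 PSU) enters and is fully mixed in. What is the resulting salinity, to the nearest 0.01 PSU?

18.30 PSU

After evaporation: salt = 2,030,000×21.9 = 44,457,000; volume = 2,030,000 − 500,000 = 1,530,000 m³
After mixing: salt = 44,457,000 + 2,530,000×11.8 = 74,311,000; volume = 1,530,000 + 2,530,000 = 4,060,000 m³
S = 74,311,000 / 4,060,000 = 18.3032 PSU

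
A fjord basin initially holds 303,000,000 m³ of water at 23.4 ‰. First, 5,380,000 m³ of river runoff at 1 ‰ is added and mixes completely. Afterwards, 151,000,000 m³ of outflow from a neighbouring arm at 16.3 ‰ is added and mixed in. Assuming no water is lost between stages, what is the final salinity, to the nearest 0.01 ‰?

Conserving salt mass:
Initial salt = 303,000,000×23.4 = 7,090,200,000
After stage 1: salt = 7,090,200,000 + 5,380,000×1 = 7,095,580,000; volume = 308,380,000 m³; S = 23.009 ‰
After stage 2: salt = 7,095,580,000 + 151,000,000×16.3 = 9,556,880,000; volume = 459,380,000 m³
S = 9,556,880,000 / 459,380,000 = 20.8039 ‰

20.80 ‰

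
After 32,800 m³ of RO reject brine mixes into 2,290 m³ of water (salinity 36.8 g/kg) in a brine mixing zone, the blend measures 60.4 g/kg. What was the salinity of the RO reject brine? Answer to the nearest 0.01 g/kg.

62.05 g/kg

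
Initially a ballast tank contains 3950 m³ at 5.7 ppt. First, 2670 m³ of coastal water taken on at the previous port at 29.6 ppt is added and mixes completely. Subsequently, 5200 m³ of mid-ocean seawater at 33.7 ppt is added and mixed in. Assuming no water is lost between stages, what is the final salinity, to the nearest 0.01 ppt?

By conservation of dissolved salt,
Initial salt = 3,950×5.7 = 22,515
After stage 1: salt = 22,515 + 2,670×29.6 = 101,547; volume = 6,620 m³; S = 15.339 ppt
After stage 2: salt = 101,547 + 5,200×33.7 = 276,787; volume = 11,820 m³
S = 276,787 / 11,820 = 23.4168 ppt

23.42 ppt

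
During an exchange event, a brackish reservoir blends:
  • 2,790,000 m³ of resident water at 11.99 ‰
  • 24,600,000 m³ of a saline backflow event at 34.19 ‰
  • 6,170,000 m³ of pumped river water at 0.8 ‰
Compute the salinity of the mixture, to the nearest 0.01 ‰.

Mass of salt is conserved:
salt = 2,790,000×11.99 + 24,600,000×34.19 + 6,170,000×0.8 = 33,452,100 + 841,074,000 + 4,936,000 = 879,462,100
volume = 2,790,000 + 24,600,000 + 6,170,000 = 33,560,000 m³
S = 879,462,100 / 33,560,000 = 26.2057 ‰

26.21 ‰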